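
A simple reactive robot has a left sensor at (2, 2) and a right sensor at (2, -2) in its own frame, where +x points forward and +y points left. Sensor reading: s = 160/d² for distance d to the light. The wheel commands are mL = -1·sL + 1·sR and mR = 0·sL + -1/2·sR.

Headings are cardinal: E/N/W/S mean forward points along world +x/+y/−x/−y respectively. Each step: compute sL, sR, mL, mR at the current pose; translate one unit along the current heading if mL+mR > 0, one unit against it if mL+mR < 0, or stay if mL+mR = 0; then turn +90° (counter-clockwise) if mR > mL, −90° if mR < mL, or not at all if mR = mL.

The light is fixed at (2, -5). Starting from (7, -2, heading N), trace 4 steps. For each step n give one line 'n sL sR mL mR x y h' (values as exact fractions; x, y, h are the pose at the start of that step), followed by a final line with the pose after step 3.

n=0: pose=(7,-2,N); sL=80/17, sR=80/37; mL=-1600/629, mR=-40/37; mL+mR=-2280/629 → advance -1; mR−mL=920/629 → turn +1·90°
n=1: pose=(7,-3,W); sL=160/9, sR=32/5; mL=-512/45, mR=-16/5; mL+mR=-656/45 → advance -1; mR−mL=368/45 → turn +1·90°
n=2: pose=(8,-3,S); sL=5/2, sR=10; mL=15/2, mR=-5; mL+mR=5/2 → advance +1; mR−mL=-25/2 → turn -1·90°
n=3: pose=(8,-4,W); sL=160/17, sR=32/5; mL=-256/85, mR=-16/5; mL+mR=-528/85 → advance -1; mR−mL=-16/85 → turn -1·90°

0 80/17 80/37 -1600/629 -40/37 7 -2 N
1 160/9 32/5 -512/45 -16/5 7 -3 W
2 5/2 10 15/2 -5 8 -3 S
3 160/17 32/5 -256/85 -16/5 8 -4 W
final 9 -4 N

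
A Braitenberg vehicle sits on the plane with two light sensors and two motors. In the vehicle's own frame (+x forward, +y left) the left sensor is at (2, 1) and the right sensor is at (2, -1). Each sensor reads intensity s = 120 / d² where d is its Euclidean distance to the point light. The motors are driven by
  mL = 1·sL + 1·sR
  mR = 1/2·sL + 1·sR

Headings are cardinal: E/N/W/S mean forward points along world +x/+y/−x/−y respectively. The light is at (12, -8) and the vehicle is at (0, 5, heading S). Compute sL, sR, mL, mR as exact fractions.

left sensor world pos  = (1, 3); dL² = 242
right sensor world pos = (-1, 3); dR² = 290
sL = 120/242 = 60/121
sR = 120/290 = 12/29
mL = 1·sL + 1·sR = 3192/3509
mR = 1/2·sL + 1·sR = 2322/3509

60/121 12/29 3192/3509 2322/3509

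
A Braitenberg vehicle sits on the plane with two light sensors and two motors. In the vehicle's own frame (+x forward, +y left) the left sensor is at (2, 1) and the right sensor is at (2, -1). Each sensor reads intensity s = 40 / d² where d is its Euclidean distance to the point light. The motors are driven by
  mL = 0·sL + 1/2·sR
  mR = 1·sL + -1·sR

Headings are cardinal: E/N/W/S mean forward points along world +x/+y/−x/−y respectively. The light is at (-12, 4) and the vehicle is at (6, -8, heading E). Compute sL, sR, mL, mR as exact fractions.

left sensor world pos  = (8, -7); dL² = 521
right sensor world pos = (8, -9); dR² = 569
sL = 40/521 = 40/521
sR = 40/569 = 40/569
mL = 0·sL + 1/2·sR = 20/569
mR = 1·sL + -1·sR = 1920/296449

40/521 40/569 20/569 1920/296449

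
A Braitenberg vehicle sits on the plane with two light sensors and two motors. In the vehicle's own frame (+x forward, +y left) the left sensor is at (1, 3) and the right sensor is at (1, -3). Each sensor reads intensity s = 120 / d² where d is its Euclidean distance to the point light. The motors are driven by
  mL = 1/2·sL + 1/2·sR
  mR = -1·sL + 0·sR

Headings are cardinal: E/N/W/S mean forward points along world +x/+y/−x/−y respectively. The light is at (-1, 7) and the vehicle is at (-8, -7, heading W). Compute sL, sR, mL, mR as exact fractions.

120/353 24/37 6456/13061 -120/353

left sensor world pos  = (-9, -10); dL² = 353
right sensor world pos = (-9, -4); dR² = 185
sL = 120/353 = 120/353
sR = 120/185 = 24/37
mL = 1/2·sL + 1/2·sR = 6456/13061
mR = -1·sL + 0·sR = -120/353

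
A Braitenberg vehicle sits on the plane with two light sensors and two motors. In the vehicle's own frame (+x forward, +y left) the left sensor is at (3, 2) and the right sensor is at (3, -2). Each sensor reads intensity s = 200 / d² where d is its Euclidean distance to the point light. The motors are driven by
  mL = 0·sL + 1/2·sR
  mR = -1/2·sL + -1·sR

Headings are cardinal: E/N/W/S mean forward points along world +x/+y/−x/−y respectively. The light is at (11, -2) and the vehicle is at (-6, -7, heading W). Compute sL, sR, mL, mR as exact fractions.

left sensor world pos  = (-9, -9); dL² = 449
right sensor world pos = (-9, -5); dR² = 409
sL = 200/449 = 200/449
sR = 200/409 = 200/409
mL = 0·sL + 1/2·sR = 100/409
mR = -1/2·sL + -1·sR = -130700/183641

200/449 200/409 100/409 -130700/183641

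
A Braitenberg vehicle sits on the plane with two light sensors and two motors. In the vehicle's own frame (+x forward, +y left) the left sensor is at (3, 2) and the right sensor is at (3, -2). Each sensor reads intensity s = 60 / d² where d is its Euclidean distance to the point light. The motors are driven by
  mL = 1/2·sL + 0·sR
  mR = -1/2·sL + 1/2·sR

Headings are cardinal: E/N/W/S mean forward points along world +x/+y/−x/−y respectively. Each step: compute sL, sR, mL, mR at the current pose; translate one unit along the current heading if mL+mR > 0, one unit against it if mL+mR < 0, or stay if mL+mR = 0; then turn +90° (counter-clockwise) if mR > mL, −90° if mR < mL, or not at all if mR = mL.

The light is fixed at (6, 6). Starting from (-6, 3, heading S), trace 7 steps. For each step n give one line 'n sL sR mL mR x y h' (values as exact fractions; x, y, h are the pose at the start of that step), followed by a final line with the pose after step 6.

n=0: pose=(-6,3,S); sL=15/34, sR=15/58; mL=15/68, mR=-45/493; mL+mR=15/116 → advance +1; mR−mL=-615/1972 → turn -1·90°
n=1: pose=(-6,2,W); sL=20/87, sR=60/229; mL=10/87, mR=320/19923; mL+mR=30/229 → advance +1; mR−mL=-1970/19923 → turn -1·90°
n=2: pose=(-7,2,N); sL=30/113, sR=30/61; mL=15/113, mR=780/6893; mL+mR=15/61 → advance +1; mR−mL=-135/6893 → turn -1·90°
n=3: pose=(-7,3,E); sL=60/101, sR=12/25; mL=30/101, mR=-144/2525; mL+mR=6/25 → advance +1; mR−mL=-894/2525 → turn -1·90°
n=4: pose=(-6,3,S); sL=15/34, sR=15/58; mL=15/68, mR=-45/493; mL+mR=15/116 → advance +1; mR−mL=-615/1972 → turn -1·90°
n=5: pose=(-6,2,W); sL=20/87, sR=60/229; mL=10/87, mR=320/19923; mL+mR=30/229 → advance +1; mR−mL=-1970/19923 → turn -1·90°
n=6: pose=(-7,2,N); sL=30/113, sR=30/61; mL=15/113, mR=780/6893; mL+mR=15/61 → advance +1; mR−mL=-135/6893 → turn -1·90°

0 15/34 15/58 15/68 -45/493 -6 3 S
1 20/87 60/229 10/87 320/19923 -6 2 W
2 30/113 30/61 15/113 780/6893 -7 2 N
3 60/101 12/25 30/101 -144/2525 -7 3 E
4 15/34 15/58 15/68 -45/493 -6 3 S
5 20/87 60/229 10/87 320/19923 -6 2 W
6 30/113 30/61 15/113 780/6893 -7 2 N
final -7 3 E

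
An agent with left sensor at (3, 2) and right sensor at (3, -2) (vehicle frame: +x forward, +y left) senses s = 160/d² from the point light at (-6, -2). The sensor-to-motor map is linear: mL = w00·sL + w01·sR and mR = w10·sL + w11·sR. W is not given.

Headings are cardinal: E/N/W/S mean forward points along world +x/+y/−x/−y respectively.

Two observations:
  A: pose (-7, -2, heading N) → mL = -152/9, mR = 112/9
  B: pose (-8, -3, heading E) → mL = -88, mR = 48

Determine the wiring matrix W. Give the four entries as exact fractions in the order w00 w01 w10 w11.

obs A: pose=(-7,-2,N) → sL=80/9, sR=16, mL=-152/9, mR=112/9
obs B: pose=(-8,-3,E) → sL=80, sR=16, mL=-88, mR=48
sensor matrix S = [[80/9, 16], [80, 16]]; det S = -10240/9
solve [mL_A; mL_B] = S·[w00; w01] and [mR_A; mR_B] = S·[w10; w11]:
  w00 = -1, w01 = -1/2, w10 = 1/2, w11 = 1/2

-1 -1/2 1/2 1/2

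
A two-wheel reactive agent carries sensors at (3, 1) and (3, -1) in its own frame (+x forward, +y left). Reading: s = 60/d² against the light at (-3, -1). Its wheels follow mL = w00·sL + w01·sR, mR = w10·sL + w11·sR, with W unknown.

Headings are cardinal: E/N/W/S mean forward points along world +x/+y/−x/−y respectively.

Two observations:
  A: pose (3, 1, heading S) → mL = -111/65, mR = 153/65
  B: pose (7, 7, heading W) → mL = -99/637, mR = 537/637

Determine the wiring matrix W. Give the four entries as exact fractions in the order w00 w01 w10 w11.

1/2 -1 1 1/2

obs A: pose=(3,1,S) → sL=6/5, sR=30/13, mL=-111/65, mR=153/65
obs B: pose=(7,7,W) → sL=30/49, sR=6/13, mL=-99/637, mR=537/637
sensor matrix S = [[6/5, 30/13], [30/49, 6/13]]; det S = -2736/3185
solve [mL_A; mL_B] = S·[w00; w01] and [mR_A; mR_B] = S·[w10; w11]:
  w00 = 1/2, w01 = -1, w10 = 1, w11 = 1/2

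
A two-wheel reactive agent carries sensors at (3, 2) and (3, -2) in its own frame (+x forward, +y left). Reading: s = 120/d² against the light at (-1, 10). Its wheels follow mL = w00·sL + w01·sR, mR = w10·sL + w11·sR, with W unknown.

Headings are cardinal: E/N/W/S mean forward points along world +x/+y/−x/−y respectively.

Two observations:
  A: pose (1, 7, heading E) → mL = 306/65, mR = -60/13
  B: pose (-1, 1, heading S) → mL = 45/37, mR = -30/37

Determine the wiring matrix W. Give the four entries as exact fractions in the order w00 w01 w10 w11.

obs A: pose=(1,7,E) → sL=60/13, sR=12/5, mL=306/65, mR=-60/13
obs B: pose=(-1,1,S) → sL=30/37, sR=30/37, mL=45/37, mR=-30/37
sensor matrix S = [[60/13, 12/5], [30/37, 30/37]]; det S = 864/481
solve [mL_A; mL_B] = S·[w00; w01] and [mR_A; mR_B] = S·[w10; w11]:
  w00 = 1/2, w01 = 1, w10 = -1, w11 = 0

1/2 1 -1 0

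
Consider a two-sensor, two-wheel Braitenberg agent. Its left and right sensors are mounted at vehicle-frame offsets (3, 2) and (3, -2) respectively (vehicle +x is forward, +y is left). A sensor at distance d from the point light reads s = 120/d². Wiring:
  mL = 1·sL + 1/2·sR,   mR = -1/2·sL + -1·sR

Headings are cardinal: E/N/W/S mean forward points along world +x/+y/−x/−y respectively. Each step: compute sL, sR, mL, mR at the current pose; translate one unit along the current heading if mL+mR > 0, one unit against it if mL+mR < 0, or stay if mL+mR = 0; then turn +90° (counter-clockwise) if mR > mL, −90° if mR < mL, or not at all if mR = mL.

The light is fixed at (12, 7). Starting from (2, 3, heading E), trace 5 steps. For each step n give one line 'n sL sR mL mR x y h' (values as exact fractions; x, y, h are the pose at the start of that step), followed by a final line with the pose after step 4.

n=0: pose=(2,3,E); sL=120/53, sR=24/17; mL=2676/901, mR=-2292/901; mL+mR=384/901 → advance +1; mR−mL=-4968/901 → turn -1·90°
n=1: pose=(3,3,S); sL=60/49, sR=12/17; mL=1314/833, mR=-1098/833; mL+mR=216/833 → advance +1; mR−mL=-2412/833 → turn -1·90°
n=2: pose=(3,2,W); sL=120/193, sR=40/51; mL=9980/9843, mR=-10780/9843; mL+mR=-800/9843 → advance -1; mR−mL=-6920/3281 → turn -1·90°
n=3: pose=(4,2,N); sL=15/13, sR=3; mL=69/26, mR=-93/26; mL+mR=-12/13 → advance -1; mR−mL=-81/13 → turn -1·90°
n=4: pose=(4,1,E); sL=120/41, sR=120/89; mL=13140/3649, mR=-10260/3649; mL+mR=2880/3649 → advance +1; mR−mL=-23400/3649 → turn -1·90°

0 120/53 24/17 2676/901 -2292/901 2 3 E
1 60/49 12/17 1314/833 -1098/833 3 3 S
2 120/193 40/51 9980/9843 -10780/9843 3 2 W
3 15/13 3 69/26 -93/26 4 2 N
4 120/41 120/89 13140/3649 -10260/3649 4 1 E
final 5 1 S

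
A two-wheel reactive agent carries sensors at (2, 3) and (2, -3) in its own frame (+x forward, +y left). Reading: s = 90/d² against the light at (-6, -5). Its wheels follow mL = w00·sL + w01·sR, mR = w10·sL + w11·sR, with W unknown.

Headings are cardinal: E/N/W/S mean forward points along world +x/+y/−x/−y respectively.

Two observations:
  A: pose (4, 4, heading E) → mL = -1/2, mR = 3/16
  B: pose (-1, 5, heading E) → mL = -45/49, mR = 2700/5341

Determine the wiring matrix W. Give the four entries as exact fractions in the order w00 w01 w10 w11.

0 -1 -1 1

obs A: pose=(4,4,E) → sL=5/16, sR=1/2, mL=-1/2, mR=3/16
obs B: pose=(-1,5,E) → sL=45/109, sR=45/49, mL=-45/49, mR=2700/5341
sensor matrix S = [[5/16, 1/2], [45/109, 45/49]]; det S = 6885/85456
solve [mL_A; mL_B] = S·[w00; w01] and [mR_A; mR_B] = S·[w10; w11]:
  w00 = 0, w01 = -1, w10 = -1, w11 = 1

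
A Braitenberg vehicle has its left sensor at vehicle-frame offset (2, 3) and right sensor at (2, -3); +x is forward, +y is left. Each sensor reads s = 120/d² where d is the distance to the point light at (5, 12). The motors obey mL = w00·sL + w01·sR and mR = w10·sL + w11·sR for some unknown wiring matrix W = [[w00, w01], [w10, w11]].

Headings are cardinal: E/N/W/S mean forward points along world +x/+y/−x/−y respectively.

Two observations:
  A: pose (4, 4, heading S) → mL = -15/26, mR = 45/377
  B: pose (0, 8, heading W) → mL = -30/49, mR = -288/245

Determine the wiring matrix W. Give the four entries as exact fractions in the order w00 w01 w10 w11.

obs A: pose=(4,4,S) → sL=15/13, sR=30/29, mL=-15/26, mR=45/377
obs B: pose=(0,8,W) → sL=60/49, sR=12/5, mL=-30/49, mR=-288/245
sensor matrix S = [[15/13, 30/29], [60/49, 12/5]]; det S = 27756/18473
solve [mL_A; mL_B] = S·[w00; w01] and [mR_A; mR_B] = S·[w10; w11]:
  w00 = -1/2, w01 = 0, w10 = 1, w11 = -1

-1/2 0 1 -1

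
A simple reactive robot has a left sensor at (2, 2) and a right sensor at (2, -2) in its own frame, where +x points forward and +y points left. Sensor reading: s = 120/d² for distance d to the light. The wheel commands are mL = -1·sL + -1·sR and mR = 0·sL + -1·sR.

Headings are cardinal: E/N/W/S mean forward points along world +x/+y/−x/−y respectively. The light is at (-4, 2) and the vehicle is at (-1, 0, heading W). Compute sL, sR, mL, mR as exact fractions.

120/17 120 -2160/17 -120

left sensor world pos  = (-3, -2); dL² = 17
right sensor world pos = (-3, 2); dR² = 1
sL = 120/17 = 120/17
sR = 120/1 = 120
mL = -1·sL + -1·sR = -2160/17
mR = 0·sL + -1·sR = -120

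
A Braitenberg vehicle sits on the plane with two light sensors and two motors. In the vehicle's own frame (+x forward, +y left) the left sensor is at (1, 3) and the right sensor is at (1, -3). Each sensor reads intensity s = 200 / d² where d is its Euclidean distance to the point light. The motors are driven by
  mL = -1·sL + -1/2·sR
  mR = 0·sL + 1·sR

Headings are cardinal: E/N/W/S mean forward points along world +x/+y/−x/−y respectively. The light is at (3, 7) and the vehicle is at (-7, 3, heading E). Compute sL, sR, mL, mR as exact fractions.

left sensor world pos  = (-6, 6); dL² = 82
right sensor world pos = (-6, 0); dR² = 130
sL = 200/82 = 100/41
sR = 200/130 = 20/13
mL = -1·sL + -1/2·sR = -1710/533
mR = 0·sL + 1·sR = 20/13

100/41 20/13 -1710/533 20/13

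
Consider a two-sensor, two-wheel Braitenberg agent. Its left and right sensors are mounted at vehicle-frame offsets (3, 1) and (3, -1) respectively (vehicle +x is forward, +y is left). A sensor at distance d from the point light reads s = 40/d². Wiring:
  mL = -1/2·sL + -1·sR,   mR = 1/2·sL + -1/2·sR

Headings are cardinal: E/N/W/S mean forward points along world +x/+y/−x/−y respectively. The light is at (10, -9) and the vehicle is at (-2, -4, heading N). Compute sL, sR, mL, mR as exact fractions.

left sensor world pos  = (-3, -1); dL² = 233
right sensor world pos = (-1, -1); dR² = 185
sL = 40/233 = 40/233
sR = 40/185 = 8/37
mL = -1/2·sL + -1·sR = -2604/8621
mR = 1/2·sL + -1/2·sR = -192/8621

40/233 8/37 -2604/8621 -192/8621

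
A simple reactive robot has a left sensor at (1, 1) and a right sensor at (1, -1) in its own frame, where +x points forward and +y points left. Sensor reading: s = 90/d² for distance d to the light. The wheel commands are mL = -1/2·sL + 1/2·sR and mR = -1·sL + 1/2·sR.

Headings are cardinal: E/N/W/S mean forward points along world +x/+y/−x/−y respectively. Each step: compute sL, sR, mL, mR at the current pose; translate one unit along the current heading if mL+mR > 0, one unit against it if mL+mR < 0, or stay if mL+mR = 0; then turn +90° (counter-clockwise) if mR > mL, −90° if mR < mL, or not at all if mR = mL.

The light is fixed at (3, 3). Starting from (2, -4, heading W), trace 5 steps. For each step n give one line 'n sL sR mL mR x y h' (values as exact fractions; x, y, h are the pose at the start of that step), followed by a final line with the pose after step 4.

0 45/34 9/4 63/136 -27/136 2 -4 W
1 2 90/37 8/37 -29/37 1 -4 N
2 9/5 45/41 -72/205 -513/410 1 -5 E
3 18/17 90/97 -108/1649 -981/1649 0 -5 S
4 9/8 45/26 63/208 -27/104 0 -4 W
final -1 -4 N

n=0: pose=(2,-4,W); sL=45/34, sR=9/4; mL=63/136, mR=-27/136; mL+mR=9/34 → advance +1; mR−mL=-45/68 → turn -1·90°
n=1: pose=(1,-4,N); sL=2, sR=90/37; mL=8/37, mR=-29/37; mL+mR=-21/37 → advance -1; mR−mL=-1 → turn -1·90°
n=2: pose=(1,-5,E); sL=9/5, sR=45/41; mL=-72/205, mR=-513/410; mL+mR=-657/410 → advance -1; mR−mL=-9/10 → turn -1·90°
n=3: pose=(0,-5,S); sL=18/17, sR=90/97; mL=-108/1649, mR=-981/1649; mL+mR=-1089/1649 → advance -1; mR−mL=-9/17 → turn -1·90°
n=4: pose=(0,-4,W); sL=9/8, sR=45/26; mL=63/208, mR=-27/104; mL+mR=9/208 → advance +1; mR−mL=-9/16 → turn -1·90°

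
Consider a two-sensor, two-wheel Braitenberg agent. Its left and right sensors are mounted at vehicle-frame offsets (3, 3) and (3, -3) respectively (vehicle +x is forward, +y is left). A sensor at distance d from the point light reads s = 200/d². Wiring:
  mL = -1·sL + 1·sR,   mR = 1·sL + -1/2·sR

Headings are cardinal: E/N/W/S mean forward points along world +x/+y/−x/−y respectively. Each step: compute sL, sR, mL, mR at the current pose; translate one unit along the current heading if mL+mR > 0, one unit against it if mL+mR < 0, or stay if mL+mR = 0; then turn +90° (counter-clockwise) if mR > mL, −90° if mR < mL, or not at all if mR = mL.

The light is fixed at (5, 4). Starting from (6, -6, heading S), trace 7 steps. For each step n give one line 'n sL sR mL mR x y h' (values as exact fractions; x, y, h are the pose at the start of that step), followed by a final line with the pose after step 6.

n=0: pose=(6,-6,S); sL=40/37, sR=200/173; mL=480/6401, mR=3220/6401; mL+mR=100/173 → advance +1; mR−mL=2740/6401 → turn +1·90°
n=1: pose=(6,-7,E); sL=5/2, sR=50/53; mL=-165/106, mR=215/106; mL+mR=25/53 → advance +1; mR−mL=190/53 → turn +1·90°
n=2: pose=(7,-7,N); sL=40/13, sR=200/89; mL=-960/1157, mR=2260/1157; mL+mR=100/89 → advance +1; mR−mL=3220/1157 → turn +1·90°
n=3: pose=(7,-6,W); sL=20/17, sR=4; mL=48/17, mR=-14/17; mL+mR=2 → advance +1; mR−mL=-62/17 → turn -1·90°
n=4: pose=(6,-6,N); sL=200/53, sR=40/13; mL=-480/689, mR=1540/689; mL+mR=20/13 → advance +1; mR−mL=2020/689 → turn +1·90°
n=5: pose=(6,-5,W); sL=50/37, sR=5; mL=135/37, mR=-85/74; mL+mR=5/2 → advance +1; mR−mL=-355/74 → turn -1·90°
n=6: pose=(5,-5,N); sL=40/9, sR=40/9; mL=0, mR=20/9; mL+mR=20/9 → advance +1; mR−mL=20/9 → turn +1·90°

0 40/37 200/173 480/6401 3220/6401 6 -6 S
1 5/2 50/53 -165/106 215/106 6 -7 E
2 40/13 200/89 -960/1157 2260/1157 7 -7 N
3 20/17 4 48/17 -14/17 7 -6 W
4 200/53 40/13 -480/689 1540/689 6 -6 N
5 50/37 5 135/37 -85/74 6 -5 W
6 40/9 40/9 0 20/9 5 -5 N
final 5 -4 W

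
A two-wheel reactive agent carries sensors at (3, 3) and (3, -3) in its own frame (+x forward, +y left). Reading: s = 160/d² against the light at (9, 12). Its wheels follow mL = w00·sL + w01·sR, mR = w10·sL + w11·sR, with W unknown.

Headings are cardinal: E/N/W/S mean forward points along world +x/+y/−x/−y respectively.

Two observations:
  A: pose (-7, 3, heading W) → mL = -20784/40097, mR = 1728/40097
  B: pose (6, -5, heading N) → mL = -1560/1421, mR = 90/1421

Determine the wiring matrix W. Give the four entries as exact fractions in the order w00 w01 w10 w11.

-1 -1/2 -1/2 1/2

obs A: pose=(-7,3,W) → sL=32/101, sR=160/397, mL=-20784/40097, mR=1728/40097
obs B: pose=(6,-5,N) → sL=20/29, sR=40/49, mL=-1560/1421, mR=90/1421
sensor matrix S = [[32/101, 160/397], [20/29, 40/49]]; det S = -1100160/56977837
solve [mL_A; mL_B] = S·[w00; w01] and [mR_A; mR_B] = S·[w10; w11]:
  w00 = -1, w01 = -1/2, w10 = -1/2, w11 = 1/2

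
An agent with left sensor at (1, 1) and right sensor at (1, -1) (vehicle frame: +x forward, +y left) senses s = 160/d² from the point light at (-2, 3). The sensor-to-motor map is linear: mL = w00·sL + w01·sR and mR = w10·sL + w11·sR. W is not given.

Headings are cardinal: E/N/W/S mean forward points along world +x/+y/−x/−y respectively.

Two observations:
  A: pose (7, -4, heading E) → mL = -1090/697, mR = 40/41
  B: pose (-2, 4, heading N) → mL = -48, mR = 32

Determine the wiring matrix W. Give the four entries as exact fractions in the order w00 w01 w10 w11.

-1/2 -1 0 1

obs A: pose=(7,-4,E) → sL=20/17, sR=40/41, mL=-1090/697, mR=40/41
obs B: pose=(-2,4,N) → sL=32, sR=32, mL=-48, mR=32
sensor matrix S = [[20/17, 40/41], [32, 32]]; det S = 4480/697
solve [mL_A; mL_B] = S·[w00; w01] and [mR_A; mR_B] = S·[w10; w11]:
  w00 = -1/2, w01 = -1, w10 = 0, w11 = 1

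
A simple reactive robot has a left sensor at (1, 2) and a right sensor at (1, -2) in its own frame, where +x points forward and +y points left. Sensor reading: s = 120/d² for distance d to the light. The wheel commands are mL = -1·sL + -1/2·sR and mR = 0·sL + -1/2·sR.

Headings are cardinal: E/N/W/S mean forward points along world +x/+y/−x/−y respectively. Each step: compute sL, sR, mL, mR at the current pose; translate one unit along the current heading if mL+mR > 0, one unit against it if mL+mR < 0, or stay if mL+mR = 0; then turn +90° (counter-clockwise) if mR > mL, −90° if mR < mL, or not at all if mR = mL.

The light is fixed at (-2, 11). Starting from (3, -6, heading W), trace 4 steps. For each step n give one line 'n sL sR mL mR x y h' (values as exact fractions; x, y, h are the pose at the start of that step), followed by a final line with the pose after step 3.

n=0: pose=(3,-6,W); sL=120/377, sR=120/241; mL=-51540/90857, mR=-60/241; mL+mR=-74160/90857 → advance -1; mR−mL=120/377 → turn +1·90°
n=1: pose=(4,-6,S); sL=30/97, sR=6/17; mL=-801/1649, mR=-3/17; mL+mR=-1092/1649 → advance -1; mR−mL=30/97 → turn +1·90°
n=2: pose=(4,-5,E); sL=24/49, sR=120/373; mL=-11892/18277, mR=-60/373; mL+mR=-14832/18277 → advance -1; mR−mL=24/49 → turn +1·90°
n=3: pose=(3,-5,N); sL=20/39, sR=60/137; mL=-3910/5343, mR=-30/137; mL+mR=-5080/5343 → advance -1; mR−mL=20/39 → turn +1·90°

0 120/377 120/241 -51540/90857 -60/241 3 -6 W
1 30/97 6/17 -801/1649 -3/17 4 -6 S
2 24/49 120/373 -11892/18277 -60/373 4 -5 E
3 20/39 60/137 -3910/5343 -30/137 3 -5 N
final 3 -6 W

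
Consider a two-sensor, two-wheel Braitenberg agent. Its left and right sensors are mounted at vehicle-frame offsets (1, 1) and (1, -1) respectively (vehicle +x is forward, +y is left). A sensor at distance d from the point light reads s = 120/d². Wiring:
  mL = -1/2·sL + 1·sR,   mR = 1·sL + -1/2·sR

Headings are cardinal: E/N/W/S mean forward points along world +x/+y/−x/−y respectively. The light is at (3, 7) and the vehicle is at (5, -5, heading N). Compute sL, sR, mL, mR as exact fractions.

60/61 12/13 342/793 414/793

left sensor world pos  = (4, -4); dL² = 122
right sensor world pos = (6, -4); dR² = 130
sL = 120/122 = 60/61
sR = 120/130 = 12/13
mL = -1/2·sL + 1·sR = 342/793
mR = 1·sL + -1/2·sR = 414/793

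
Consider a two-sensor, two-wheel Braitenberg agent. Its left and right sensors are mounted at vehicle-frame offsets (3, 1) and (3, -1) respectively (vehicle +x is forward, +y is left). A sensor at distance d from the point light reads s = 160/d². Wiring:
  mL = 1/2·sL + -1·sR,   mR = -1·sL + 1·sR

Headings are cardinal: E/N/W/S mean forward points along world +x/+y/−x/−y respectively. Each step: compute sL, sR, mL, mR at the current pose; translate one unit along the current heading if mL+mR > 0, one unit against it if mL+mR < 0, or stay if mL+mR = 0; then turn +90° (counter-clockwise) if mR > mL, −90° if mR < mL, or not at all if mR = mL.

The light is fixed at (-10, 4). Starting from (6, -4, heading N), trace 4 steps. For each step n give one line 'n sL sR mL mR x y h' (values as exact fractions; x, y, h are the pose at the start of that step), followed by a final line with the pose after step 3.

0 16/25 80/157 -744/3925 -512/3925 6 -4 N
1 160/269 160/233 -24400/62677 5760/62677 6 -5 W
2 40/117 2/5 -134/585 34/585 7 -5 S
3 160/449 160/481 -33360/215969 -5120/215969 7 -4 E
final 6 -4 N

n=0: pose=(6,-4,N); sL=16/25, sR=80/157; mL=-744/3925, mR=-512/3925; mL+mR=-8/25 → advance -1; mR−mL=232/3925 → turn +1·90°
n=1: pose=(6,-5,W); sL=160/269, sR=160/233; mL=-24400/62677, mR=5760/62677; mL+mR=-80/269 → advance -1; mR−mL=30160/62677 → turn +1·90°
n=2: pose=(7,-5,S); sL=40/117, sR=2/5; mL=-134/585, mR=34/585; mL+mR=-20/117 → advance -1; mR−mL=56/195 → turn +1·90°
n=3: pose=(7,-4,E); sL=160/449, sR=160/481; mL=-33360/215969, mR=-5120/215969; mL+mR=-80/449 → advance -1; mR−mL=28240/215969 → turn +1·90°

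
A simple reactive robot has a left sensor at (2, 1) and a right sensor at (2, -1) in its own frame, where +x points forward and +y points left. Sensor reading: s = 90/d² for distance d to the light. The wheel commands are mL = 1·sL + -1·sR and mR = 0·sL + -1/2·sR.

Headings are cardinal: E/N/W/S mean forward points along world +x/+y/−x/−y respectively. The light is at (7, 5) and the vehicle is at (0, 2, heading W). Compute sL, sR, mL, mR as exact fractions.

90/97 18/17 -216/1649 -9/17

left sensor world pos  = (-2, 1); dL² = 97
right sensor world pos = (-2, 3); dR² = 85
sL = 90/97 = 90/97
sR = 90/85 = 18/17
mL = 1·sL + -1·sR = -216/1649
mR = 0·sL + -1/2·sR = -9/17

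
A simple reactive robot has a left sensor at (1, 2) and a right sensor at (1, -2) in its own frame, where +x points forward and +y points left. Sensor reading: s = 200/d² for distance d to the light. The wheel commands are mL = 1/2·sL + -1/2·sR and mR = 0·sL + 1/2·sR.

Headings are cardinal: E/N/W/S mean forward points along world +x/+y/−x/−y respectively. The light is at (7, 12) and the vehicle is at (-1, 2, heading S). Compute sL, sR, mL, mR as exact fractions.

left sensor world pos  = (1, 1); dL² = 157
right sensor world pos = (-3, 1); dR² = 221
sL = 200/157 = 200/157
sR = 200/221 = 200/221
mL = 1/2·sL + -1/2·sR = 6400/34697
mR = 0·sL + 1/2·sR = 100/221

200/157 200/221 6400/34697 100/221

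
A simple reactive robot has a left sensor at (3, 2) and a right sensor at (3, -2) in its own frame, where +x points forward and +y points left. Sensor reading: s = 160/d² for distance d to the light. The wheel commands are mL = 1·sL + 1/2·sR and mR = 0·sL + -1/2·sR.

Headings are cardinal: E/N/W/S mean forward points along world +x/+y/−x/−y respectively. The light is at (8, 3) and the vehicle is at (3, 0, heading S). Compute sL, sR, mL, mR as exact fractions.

32/9 32/17 688/153 -16/17

left sensor world pos  = (5, -3); dL² = 45
right sensor world pos = (1, -3); dR² = 85
sL = 160/45 = 32/9
sR = 160/85 = 32/17
mL = 1·sL + 1/2·sR = 688/153
mR = 0·sL + -1/2·sR = -16/17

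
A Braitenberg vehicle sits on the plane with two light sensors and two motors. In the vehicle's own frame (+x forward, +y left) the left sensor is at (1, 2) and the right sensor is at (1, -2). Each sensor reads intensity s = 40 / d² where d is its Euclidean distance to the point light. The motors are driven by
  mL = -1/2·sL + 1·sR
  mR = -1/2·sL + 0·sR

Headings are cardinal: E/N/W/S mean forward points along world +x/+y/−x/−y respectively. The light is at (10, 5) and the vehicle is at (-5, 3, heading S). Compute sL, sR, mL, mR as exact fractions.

left sensor world pos  = (-3, 2); dL² = 178
right sensor world pos = (-7, 2); dR² = 298
sL = 40/178 = 20/89
sR = 40/298 = 20/149
mL = -1/2·sL + 1·sR = 290/13261
mR = -1/2·sL + 0·sR = -10/89

20/89 20/149 290/13261 -10/89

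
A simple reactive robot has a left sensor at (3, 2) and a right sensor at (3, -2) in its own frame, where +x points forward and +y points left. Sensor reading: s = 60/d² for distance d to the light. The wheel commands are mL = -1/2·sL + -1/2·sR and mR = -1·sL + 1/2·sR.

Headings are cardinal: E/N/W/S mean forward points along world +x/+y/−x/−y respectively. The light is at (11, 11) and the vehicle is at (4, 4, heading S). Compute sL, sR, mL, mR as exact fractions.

12/25 60/181 -1836/4525 -1422/4525

left sensor world pos  = (6, 1); dL² = 125
right sensor world pos = (2, 1); dR² = 181
sL = 60/125 = 12/25
sR = 60/181 = 60/181
mL = -1/2·sL + -1/2·sR = -1836/4525
mR = -1·sL + 1/2·sR = -1422/4525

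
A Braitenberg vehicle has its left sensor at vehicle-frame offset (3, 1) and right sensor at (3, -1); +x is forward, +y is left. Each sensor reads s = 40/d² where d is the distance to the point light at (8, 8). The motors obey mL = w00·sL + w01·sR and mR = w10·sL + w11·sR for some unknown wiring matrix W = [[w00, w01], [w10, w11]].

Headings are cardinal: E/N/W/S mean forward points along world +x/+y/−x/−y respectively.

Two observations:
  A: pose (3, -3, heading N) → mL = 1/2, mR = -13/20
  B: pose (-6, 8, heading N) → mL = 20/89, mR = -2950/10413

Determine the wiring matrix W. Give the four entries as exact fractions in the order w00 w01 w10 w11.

0 1 -1 -1/2

obs A: pose=(3,-3,N) → sL=2/5, sR=1/2, mL=1/2, mR=-13/20
obs B: pose=(-6,8,N) → sL=20/117, sR=20/89, mL=20/89, mR=-2950/10413
sensor matrix S = [[2/5, 1/2], [20/117, 20/89]]; det S = 46/10413
solve [mL_A; mL_B] = S·[w00; w01] and [mR_A; mR_B] = S·[w10; w11]:
  w00 = 0, w01 = 1, w10 = -1, w11 = -1/2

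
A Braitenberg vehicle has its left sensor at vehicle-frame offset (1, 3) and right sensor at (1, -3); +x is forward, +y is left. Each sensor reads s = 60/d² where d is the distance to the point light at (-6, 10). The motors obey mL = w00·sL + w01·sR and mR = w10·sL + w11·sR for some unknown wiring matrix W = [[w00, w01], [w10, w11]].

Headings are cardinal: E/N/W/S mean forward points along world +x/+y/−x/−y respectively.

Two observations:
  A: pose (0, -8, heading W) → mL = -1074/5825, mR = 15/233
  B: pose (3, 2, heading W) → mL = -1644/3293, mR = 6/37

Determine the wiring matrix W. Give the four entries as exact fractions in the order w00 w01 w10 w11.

-1/2 -1/2 1/2 0

obs A: pose=(0,-8,W) → sL=30/233, sR=6/25, mL=-1074/5825, mR=15/233
obs B: pose=(3,2,W) → sL=12/37, sR=60/89, mL=-1644/3293, mR=6/37
sensor matrix S = [[30/233, 6/25], [12/37, 60/89]]; det S = 171936/19181725
solve [mL_A; mL_B] = S·[w00; w01] and [mR_A; mR_B] = S·[w10; w11]:
  w00 = -1/2, w01 = -1/2, w10 = 1/2, w11 = 0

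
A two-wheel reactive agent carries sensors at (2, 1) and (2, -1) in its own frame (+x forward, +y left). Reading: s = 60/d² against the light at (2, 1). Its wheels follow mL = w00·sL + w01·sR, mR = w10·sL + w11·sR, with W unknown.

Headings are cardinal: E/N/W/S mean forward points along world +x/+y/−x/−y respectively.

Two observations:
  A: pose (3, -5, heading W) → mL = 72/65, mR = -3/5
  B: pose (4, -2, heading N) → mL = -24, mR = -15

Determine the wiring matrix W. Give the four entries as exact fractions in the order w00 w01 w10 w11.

-1 1 -1/2 0

obs A: pose=(3,-5,W) → sL=6/5, sR=30/13, mL=72/65, mR=-3/5
obs B: pose=(4,-2,N) → sL=30, sR=6, mL=-24, mR=-15
sensor matrix S = [[6/5, 30/13], [30, 6]]; det S = -4032/65
solve [mL_A; mL_B] = S·[w00; w01] and [mR_A; mR_B] = S·[w10; w11]:
  w00 = -1, w01 = 1, w10 = -1/2, w11 = 0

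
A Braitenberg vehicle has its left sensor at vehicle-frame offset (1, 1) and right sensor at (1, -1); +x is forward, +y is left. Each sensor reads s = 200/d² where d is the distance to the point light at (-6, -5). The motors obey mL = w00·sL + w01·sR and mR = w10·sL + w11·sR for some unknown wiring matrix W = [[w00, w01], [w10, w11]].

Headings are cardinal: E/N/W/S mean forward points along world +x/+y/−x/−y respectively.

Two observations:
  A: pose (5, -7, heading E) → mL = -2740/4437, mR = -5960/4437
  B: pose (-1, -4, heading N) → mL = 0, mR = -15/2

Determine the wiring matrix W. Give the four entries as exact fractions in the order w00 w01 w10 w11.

1/2 -1 -1/2 -1/2

obs A: pose=(5,-7,E) → sL=40/29, sR=200/153, mL=-2740/4437, mR=-5960/4437
obs B: pose=(-1,-4,N) → sL=10, sR=5, mL=0, mR=-15/2
sensor matrix S = [[40/29, 200/153], [10, 5]]; det S = -27400/4437
solve [mL_A; mL_B] = S·[w00; w01] and [mR_A; mR_B] = S·[w10; w11]:
  w00 = 1/2, w01 = -1, w10 = -1/2, w11 = -1/2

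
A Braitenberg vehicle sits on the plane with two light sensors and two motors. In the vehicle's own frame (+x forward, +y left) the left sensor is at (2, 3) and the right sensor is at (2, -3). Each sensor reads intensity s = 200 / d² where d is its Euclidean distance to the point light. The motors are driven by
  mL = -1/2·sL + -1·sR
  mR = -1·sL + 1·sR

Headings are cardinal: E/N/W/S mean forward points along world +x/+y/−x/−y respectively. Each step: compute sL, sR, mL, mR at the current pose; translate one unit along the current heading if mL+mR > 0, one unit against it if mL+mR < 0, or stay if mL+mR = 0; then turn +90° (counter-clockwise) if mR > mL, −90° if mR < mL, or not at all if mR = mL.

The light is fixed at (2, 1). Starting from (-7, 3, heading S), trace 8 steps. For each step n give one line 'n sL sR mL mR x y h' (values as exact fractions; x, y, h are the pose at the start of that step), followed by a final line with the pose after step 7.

n=0: pose=(-7,3,S); sL=50/9, sR=25/18; mL=-25/6, mR=-25/6; mL+mR=-25/3 → advance -1; mR−mL=0 → turn +0·90°
n=1: pose=(-7,4,S); sL=200/37, sR=40/29; mL=-4380/1073, mR=-4320/1073; mL+mR=-300/37 → advance -1; mR−mL=60/1073 → turn +1·90°
n=2: pose=(-7,5,E); sL=100/49, sR=4; mL=-246/49, mR=96/49; mL+mR=-150/49 → advance -1; mR−mL=342/49 → turn +1·90°
n=3: pose=(-8,5,N); sL=40/41, sR=40/17; mL=-1980/697, mR=960/697; mL+mR=-60/41 → advance -1; mR−mL=2940/697 → turn +1·90°
n=4: pose=(-8,4,W); sL=25/18, sR=10/9; mL=-65/36, mR=-5/18; mL+mR=-25/12 → advance -1; mR−mL=55/36 → turn +1·90°
n=5: pose=(-7,4,S); sL=200/37, sR=40/29; mL=-4380/1073, mR=-4320/1073; mL+mR=-300/37 → advance -1; mR−mL=60/1073 → turn +1·90°
n=6: pose=(-7,5,E); sL=100/49, sR=4; mL=-246/49, mR=96/49; mL+mR=-150/49 → advance -1; mR−mL=342/49 → turn +1·90°
n=7: pose=(-8,5,N); sL=40/41, sR=40/17; mL=-1980/697, mR=960/697; mL+mR=-60/41 → advance -1; mR−mL=2940/697 → turn +1·90°

0 50/9 25/18 -25/6 -25/6 -7 3 S
1 200/37 40/29 -4380/1073 -4320/1073 -7 4 S
2 100/49 4 -246/49 96/49 -7 5 E
3 40/41 40/17 -1980/697 960/697 -8 5 N
4 25/18 10/9 -65/36 -5/18 -8 4 W
5 200/37 40/29 -4380/1073 -4320/1073 -7 4 S
6 100/49 4 -246/49 96/49 -7 5 E
7 40/41 40/17 -1980/697 960/697 -8 5 N
final -8 4 W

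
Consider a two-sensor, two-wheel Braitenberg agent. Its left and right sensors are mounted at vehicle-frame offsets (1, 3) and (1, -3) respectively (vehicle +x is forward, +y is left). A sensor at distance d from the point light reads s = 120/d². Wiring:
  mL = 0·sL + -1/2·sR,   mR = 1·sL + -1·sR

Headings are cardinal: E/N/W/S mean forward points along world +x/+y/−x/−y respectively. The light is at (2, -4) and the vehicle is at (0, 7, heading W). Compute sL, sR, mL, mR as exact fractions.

left sensor world pos  = (-1, 4); dL² = 73
right sensor world pos = (-1, 10); dR² = 205
sL = 120/73 = 120/73
sR = 120/205 = 24/41
mL = 0·sL + -1/2·sR = -12/41
mR = 1·sL + -1·sR = 3168/2993

120/73 24/41 -12/41 3168/2993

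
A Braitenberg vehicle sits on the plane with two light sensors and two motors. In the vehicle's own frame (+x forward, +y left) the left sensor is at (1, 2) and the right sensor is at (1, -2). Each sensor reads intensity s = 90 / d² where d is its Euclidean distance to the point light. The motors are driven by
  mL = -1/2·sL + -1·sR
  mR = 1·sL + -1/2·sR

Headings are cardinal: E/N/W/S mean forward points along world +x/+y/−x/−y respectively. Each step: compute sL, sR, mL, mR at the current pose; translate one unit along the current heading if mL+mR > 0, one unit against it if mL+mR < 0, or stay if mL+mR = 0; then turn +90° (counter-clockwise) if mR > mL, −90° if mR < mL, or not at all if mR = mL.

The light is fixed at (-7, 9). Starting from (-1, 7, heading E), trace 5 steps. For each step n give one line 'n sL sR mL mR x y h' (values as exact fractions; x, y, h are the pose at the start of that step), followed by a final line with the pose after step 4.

0 90/49 18/13 -1467/637 729/637 -1 7 E
1 9 9/5 -63/10 81/10 -2 7 N
2 18/5 90/17 -603/85 81/85 -2 8 W
3 45/34 9/2 -351/68 -63/68 -1 8 S
4 90/53 90/53 -135/53 45/53 -1 9 E
final -2 9 N

n=0: pose=(-1,7,E); sL=90/49, sR=18/13; mL=-1467/637, mR=729/637; mL+mR=-738/637 → advance -1; mR−mL=2196/637 → turn +1·90°
n=1: pose=(-2,7,N); sL=9, sR=9/5; mL=-63/10, mR=81/10; mL+mR=9/5 → advance +1; mR−mL=72/5 → turn +1·90°
n=2: pose=(-2,8,W); sL=18/5, sR=90/17; mL=-603/85, mR=81/85; mL+mR=-522/85 → advance -1; mR−mL=684/85 → turn +1·90°
n=3: pose=(-1,8,S); sL=45/34, sR=9/2; mL=-351/68, mR=-63/68; mL+mR=-207/34 → advance -1; mR−mL=72/17 → turn +1·90°
n=4: pose=(-1,9,E); sL=90/53, sR=90/53; mL=-135/53, mR=45/53; mL+mR=-90/53 → advance -1; mR−mL=180/53 → turn +1·90°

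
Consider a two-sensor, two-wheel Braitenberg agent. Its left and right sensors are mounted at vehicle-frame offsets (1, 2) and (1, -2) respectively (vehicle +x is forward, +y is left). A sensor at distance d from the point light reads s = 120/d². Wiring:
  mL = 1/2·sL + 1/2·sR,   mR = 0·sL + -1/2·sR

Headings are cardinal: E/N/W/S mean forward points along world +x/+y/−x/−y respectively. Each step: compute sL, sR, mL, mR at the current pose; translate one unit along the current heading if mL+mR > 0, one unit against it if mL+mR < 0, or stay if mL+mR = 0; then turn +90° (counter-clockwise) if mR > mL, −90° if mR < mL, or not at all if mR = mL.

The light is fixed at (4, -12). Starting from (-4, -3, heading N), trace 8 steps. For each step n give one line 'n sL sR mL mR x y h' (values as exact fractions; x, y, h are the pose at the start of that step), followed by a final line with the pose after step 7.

0 3/5 15/17 63/85 -15/34 -4 -3 N
1 120/193 120/113 18360/21809 -60/113 -4 -2 E
2 60/53 20/27 1340/1431 -10/27 -3 -2 S
3 120/113 24/37 3576/4181 -12/37 -3 -3 W
4 3/5 15/17 63/85 -15/34 -4 -3 N
5 120/193 120/113 18360/21809 -60/113 -4 -2 E
6 60/53 20/27 1340/1431 -10/27 -3 -2 S
7 120/113 24/37 3576/4181 -12/37 -3 -3 W
final -4 -3 N

n=0: pose=(-4,-3,N); sL=3/5, sR=15/17; mL=63/85, mR=-15/34; mL+mR=3/10 → advance +1; mR−mL=-201/170 → turn -1·90°
n=1: pose=(-4,-2,E); sL=120/193, sR=120/113; mL=18360/21809, mR=-60/113; mL+mR=60/193 → advance +1; mR−mL=-29940/21809 → turn -1·90°
n=2: pose=(-3,-2,S); sL=60/53, sR=20/27; mL=1340/1431, mR=-10/27; mL+mR=30/53 → advance +1; mR−mL=-1870/1431 → turn -1·90°
n=3: pose=(-3,-3,W); sL=120/113, sR=24/37; mL=3576/4181, mR=-12/37; mL+mR=60/113 → advance +1; mR−mL=-4932/4181 → turn -1·90°
n=4: pose=(-4,-3,N); sL=3/5, sR=15/17; mL=63/85, mR=-15/34; mL+mR=3/10 → advance +1; mR−mL=-201/170 → turn -1·90°
n=5: pose=(-4,-2,E); sL=120/193, sR=120/113; mL=18360/21809, mR=-60/113; mL+mR=60/193 → advance +1; mR−mL=-29940/21809 → turn -1·90°
n=6: pose=(-3,-2,S); sL=60/53, sR=20/27; mL=1340/1431, mR=-10/27; mL+mR=30/53 → advance +1; mR−mL=-1870/1431 → turn -1·90°
n=7: pose=(-3,-3,W); sL=120/113, sR=24/37; mL=3576/4181, mR=-12/37; mL+mR=60/113 → advance +1; mR−mL=-4932/4181 → turn -1·90°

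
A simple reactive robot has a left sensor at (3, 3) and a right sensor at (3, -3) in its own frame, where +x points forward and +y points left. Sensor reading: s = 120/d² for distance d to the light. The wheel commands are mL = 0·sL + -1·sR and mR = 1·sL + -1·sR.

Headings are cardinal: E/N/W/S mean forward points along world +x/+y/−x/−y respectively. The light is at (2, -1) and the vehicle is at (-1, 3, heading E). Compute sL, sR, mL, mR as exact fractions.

left sensor world pos  = (2, 6); dL² = 49
right sensor world pos = (2, 0); dR² = 1
sL = 120/49 = 120/49
sR = 120/1 = 120
mL = 0·sL + -1·sR = -120
mR = 1·sL + -1·sR = -5760/49

120/49 120 -120 -5760/49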